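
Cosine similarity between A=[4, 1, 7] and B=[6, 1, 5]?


A·B = 4·6 + 1·1 + 7·5 = 60
‖A‖ = √66 = 8.124, ‖B‖ = √62 = 7.874
cos = 60/(√66·√62) = 60/√4092 = 0.938

0.938


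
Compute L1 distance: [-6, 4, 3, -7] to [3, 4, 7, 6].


d = |-6-3| + |4-4| + |3-7| + |-7-6|
  = 9 + 0 + 4 + 13
  = 26

26


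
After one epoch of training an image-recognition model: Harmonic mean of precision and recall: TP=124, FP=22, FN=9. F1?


Precision = 124/146 = 0.8493
Recall = 124/133 = 0.9323
F1 = 2·P·R/(P+R) = 2·TP/(2·TP+FP+FN) = 248/(248+22+9) = 248/279 = 0.8889

0.8889


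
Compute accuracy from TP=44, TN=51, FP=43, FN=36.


Accuracy = (TP+TN)/(TP+TN+FP+FN)
= (44+51)/(174)
= 95/174 = 54.6%

54.6%


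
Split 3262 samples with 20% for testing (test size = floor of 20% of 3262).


Test = ⌊3262·20/100⌋ = 652
Train = 3262 - 652 = 2610

Train: 2610, Test: 652


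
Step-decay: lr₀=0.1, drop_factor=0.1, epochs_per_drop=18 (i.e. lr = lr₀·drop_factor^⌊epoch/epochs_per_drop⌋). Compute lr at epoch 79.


n_drops = ⌊79/18⌋ = 4
lr = 0.1·0.1^4 = 0.1·0.0001 = 0.00001

0.00001


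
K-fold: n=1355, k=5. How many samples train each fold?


Fold size = 1355/5 = 271
Training per fold = 1355 - 271 = 1084

1084


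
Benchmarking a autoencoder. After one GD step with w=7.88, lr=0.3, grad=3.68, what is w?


w_new = w - α·∇
= 7.88 - 0.3·3.68
= 7.88 - 1.104
= 6.776

6.776


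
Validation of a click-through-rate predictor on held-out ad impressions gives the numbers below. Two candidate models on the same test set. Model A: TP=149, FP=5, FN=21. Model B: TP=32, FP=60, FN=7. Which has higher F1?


Model A: P=149/154=0.9675, R=149/170=0.8765, F1=2PR/(P+R)=2TP/(2TP+FP+FN)=298/324=0.9198
Model B: P=32/92=0.3478, R=32/39=0.8205, F1=2PR/(P+R)=2TP/(2TP+FP+FN)=64/131=0.4885
0.9198 > 0.4885 → Model A

Model A


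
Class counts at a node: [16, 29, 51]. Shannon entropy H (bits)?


Probabilities: [16/96, 29/96, 51/96] ≈ [0.1667, 0.3021, 0.5312]
H = -((16/96)·log₂(16/96) + (29/96)·log₂(29/96) + (51/96)·log₂(51/96))
  = 1.4373 bits

1.4373 bits


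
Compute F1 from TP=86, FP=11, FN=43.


Precision = 86/97 = 0.8866
Recall = 86/129 = 0.6667
F1 = 2·P·R/(P+R) = 2·TP/(2·TP+FP+FN) = 172/(172+11+43) = 172/226 = 0.7611

0.7611


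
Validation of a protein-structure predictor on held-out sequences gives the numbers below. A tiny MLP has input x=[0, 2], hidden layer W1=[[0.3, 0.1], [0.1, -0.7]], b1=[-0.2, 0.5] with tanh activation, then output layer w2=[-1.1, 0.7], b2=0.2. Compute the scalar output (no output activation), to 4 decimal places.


z1[0] = (0.3)·(0) + (0.1)·(2) - 0.2 = 0.0
z1[1] = (0.1)·(0) + (-0.7)·(2) + 0.5 = -0.9
h = tanh(z1) = [0.0, -0.7163]
output = (-1.1)·(0.0) + (0.7)·(-0.7163) + 0.2 = -0.3014

-0.3014


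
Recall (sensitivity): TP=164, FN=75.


Recall = TP/(TP+FN)
= 164/(164+75)
= 164/239 = 68.62%

68.62%


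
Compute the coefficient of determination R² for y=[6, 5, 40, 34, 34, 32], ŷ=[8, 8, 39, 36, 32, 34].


ȳ = 25.1667
SS_res = Σ(y-ŷ)² = 26
SS_tot = Σ(y-ȳ)² = 1196.83
R² = 1 - SS_res/SS_tot = 1 - 0.0217 = 0.9783

0.9783


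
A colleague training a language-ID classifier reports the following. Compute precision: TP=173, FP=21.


Precision = TP/(TP+FP)
= 173/(173+21)
= 173/194 = 89.18%

89.18%


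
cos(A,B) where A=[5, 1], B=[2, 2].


A·B = 5·2 + 1·2 = 12
‖A‖ = √26 = 5.099, ‖B‖ = √8 = 2.8284
cos = 12/(√26·√8) = 12/√208 = 0.8321

0.8321


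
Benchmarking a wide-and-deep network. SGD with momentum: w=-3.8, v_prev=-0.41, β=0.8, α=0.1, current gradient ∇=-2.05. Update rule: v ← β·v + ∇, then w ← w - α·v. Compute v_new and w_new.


v_new = 0.8·-0.41 - 2.05 = -0.328 - 2.05 = -2.378
w_new = -3.8 - 0.1·-2.378 = -3.8 + 0.2378 = -3.5622

v_new=-2.378, w_new=-3.5622


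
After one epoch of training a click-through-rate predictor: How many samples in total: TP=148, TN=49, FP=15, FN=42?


Total = TP + TN + FP + FN
= 148 + 49 + 15 + 42
= 254
(Predicted positive: 163, predicted negative: 91)

254


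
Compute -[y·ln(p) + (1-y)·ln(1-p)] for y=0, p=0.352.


BCE = -[y·ln(p) + (1-y)·ln(1-p)]
= -0 - 1·ln(1-0.352)
= -ln(0.648) = 0.4339

0.4339


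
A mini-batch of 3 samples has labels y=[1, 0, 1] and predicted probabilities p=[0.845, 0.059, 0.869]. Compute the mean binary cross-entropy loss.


L[0] = -ln(0.845) = 0.1684
L[1] = -ln(1-0.059) = -ln(0.941) = 0.0608
L[2] = -ln(0.869) = 0.1404
mean = (0.1684 + 0.0608 + 0.1404)/3 = 0.1232

0.1232


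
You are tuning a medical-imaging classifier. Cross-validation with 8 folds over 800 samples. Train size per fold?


Fold size = 800/8 = 100
Training per fold = 800 - 100 = 700

700


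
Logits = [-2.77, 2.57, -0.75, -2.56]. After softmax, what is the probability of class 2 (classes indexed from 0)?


Exponentials: e^-2.77=0.0627, e^2.57=13.0658, e^-0.75=0.4724, e^-2.56=0.0773
Sum = 13.6782
Softmax = [0.0046, 0.9552, 0.0345, 0.0057]
p[2] = 0.4724/13.6782 = 0.0345

0.0345


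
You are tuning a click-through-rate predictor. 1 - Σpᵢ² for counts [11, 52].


Probabilities: [11/63, 52/63] ≈ [0.1746, 0.8254]
Σpᵢ² = (121 + 2704)/63² = 2825/3969
Gini = 1 - Σpᵢ² = 1 - 2825/3969 = 0.2882

0.2882


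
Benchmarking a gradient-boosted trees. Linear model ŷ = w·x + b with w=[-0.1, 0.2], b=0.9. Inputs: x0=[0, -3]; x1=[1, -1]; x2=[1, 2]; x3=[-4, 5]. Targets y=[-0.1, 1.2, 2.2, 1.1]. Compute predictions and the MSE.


ŷ0 = (-0.1)·(0) + (0.2)·(-3) + 0.9 = 0.3
ŷ1 = (-0.1)·(1) + (0.2)·(-1) + 0.9 = 0.6
ŷ2 = (-0.1)·(1) + (0.2)·(2) + 0.9 = 1.2
ŷ3 = (-0.1)·(-4) + (0.2)·(5) + 0.9 = 2.3
errors² = [0.16, 0.36, 1.0, 1.44]
MSE = 2.9600/4 = 0.74

0.74


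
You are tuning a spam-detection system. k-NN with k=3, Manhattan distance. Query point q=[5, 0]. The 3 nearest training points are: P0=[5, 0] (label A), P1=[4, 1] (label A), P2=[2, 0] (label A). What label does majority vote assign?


d(q,P0) = 0  (label A)
d(q,P1) = 2  (label A)
d(q,P2) = 3  (label A)
Votes: A=3, B=0
Majority → A

A


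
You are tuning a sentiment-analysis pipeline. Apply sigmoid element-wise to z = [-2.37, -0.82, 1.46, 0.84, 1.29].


σ(-2.37) = 1/(1+e^2.37) = 0.0855
σ(-0.82) = 1/(1+e^0.82) = 0.3058
σ(1.46) = 1/(1+e^-1.46) = 0.8115
σ(0.84) = 1/(1+e^-0.84) = 0.6985
σ(1.29) = 1/(1+e^-1.29) = 0.7841
result = [0.0855, 0.3058, 0.8115, 0.6985, 0.7841]

[0.0855, 0.3058, 0.8115, 0.6985, 0.7841]


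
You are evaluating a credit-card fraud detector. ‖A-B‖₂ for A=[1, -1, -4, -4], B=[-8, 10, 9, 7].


d = √((1+ 8)² + (-1-10)² + (-4-9)² + (-4-7)²)
  = √(81 + 121 + 169 + 121)
  = √492 = 22.1811

22.1811


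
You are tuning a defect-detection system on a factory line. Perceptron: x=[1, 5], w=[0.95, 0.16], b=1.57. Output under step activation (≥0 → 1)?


z = (1)·(0.95) + (5)·(0.16) + 1.57
  = 3.32
step(z) = 1 (z≥0)

1


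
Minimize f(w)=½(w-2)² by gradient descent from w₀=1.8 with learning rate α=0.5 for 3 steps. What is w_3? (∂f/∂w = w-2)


step 1: grad = 1.8-2 = -0.2; w = 1.8 - 0.5·(-0.2) = 1.9
step 2: grad = 1.9-2 = -0.1; w = 1.9 - 0.5·(-0.1) = 1.95
step 3: grad = 1.95-2 = -0.05; w = 1.95 - 0.5·(-0.05) = 1.975

1.975


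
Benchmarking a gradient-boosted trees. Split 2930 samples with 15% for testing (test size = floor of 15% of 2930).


Test = ⌊2930·15/100⌋ = 439
Train = 2930 - 439 = 2491

Train: 2491, Test: 439


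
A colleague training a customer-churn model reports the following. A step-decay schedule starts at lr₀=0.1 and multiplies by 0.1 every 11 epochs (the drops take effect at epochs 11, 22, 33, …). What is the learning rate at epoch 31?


n_drops = ⌊31/11⌋ = 2
lr = 0.1·0.1^2 = 0.1·0.01 = 0.001

0.001


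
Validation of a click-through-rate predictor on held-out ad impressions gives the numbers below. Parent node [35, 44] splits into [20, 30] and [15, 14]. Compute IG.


Parent = [35, 44], H_parent = 0.9906
H_left = 0.971 (n=50), H_right = 0.9991 (n=29)
H_children = (50/79)·0.971 + (29/79)·0.9991 = 0.9813
IG = 0.9906 - 0.9813 = 0.0093

0.0093


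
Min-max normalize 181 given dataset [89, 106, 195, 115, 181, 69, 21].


min=21, max=195
(181-21)/(195-21) = 160/174 = 0.9195

0.9195


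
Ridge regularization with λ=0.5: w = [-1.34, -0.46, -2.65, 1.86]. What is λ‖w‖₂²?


‖w‖₂² = (-1.34)² + (-0.46)² + (-2.65)² + (1.86)²
     = 1.7956 + 0.2116 + 7.0225 + 3.4596
     = 12.4893
λ·‖w‖₂² = 0.5·12.4893 = 6.24465

6.24465


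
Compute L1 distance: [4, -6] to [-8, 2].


d = |4+ 8| + |-6-2|
  = 12 + 8
  = 20

20


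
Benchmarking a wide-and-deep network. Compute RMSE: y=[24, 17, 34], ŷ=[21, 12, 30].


MSE = 50/3 = 16.6667
RMSE = √(50/3) = 4.0825

4.0825


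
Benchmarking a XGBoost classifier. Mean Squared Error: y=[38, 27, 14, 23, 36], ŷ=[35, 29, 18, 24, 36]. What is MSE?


Squared errors: (38-35)²=9, (27-29)²=4, (14-18)²=16, (23-24)²=1, (36-36)²=0
Sum = 30
MSE = 30/5 = 6

6


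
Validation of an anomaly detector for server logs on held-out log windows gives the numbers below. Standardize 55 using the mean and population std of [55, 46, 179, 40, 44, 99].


μ = 77.1667, σ = 49.6502
z = (55 - 77.1667)/49.6502 = -0.4465

-0.4465


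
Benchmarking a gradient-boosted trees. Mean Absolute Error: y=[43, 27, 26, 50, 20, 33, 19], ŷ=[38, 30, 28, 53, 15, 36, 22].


Absolute errors: |43-38|=5, |27-30|=3, |26-28|=2, |50-53|=3, |20-15|=5, |33-36|=3, |19-22|=3
Sum = 24
MAE = 24/7 = 24/7

24/7


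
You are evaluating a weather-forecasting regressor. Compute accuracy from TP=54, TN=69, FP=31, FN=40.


Accuracy = (TP+TN)/(TP+TN+FP+FN)
= (54+69)/(194)
= 123/194 = 63.4%

63.4%


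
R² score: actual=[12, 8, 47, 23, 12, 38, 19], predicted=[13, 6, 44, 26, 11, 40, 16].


ȳ = 22.7143
SS_res = Σ(y-ŷ)² = 37
SS_tot = Σ(y-ȳ)² = 1283.43
R² = 1 - SS_res/SS_tot = 1 - 0.0288 = 0.9712

0.9712


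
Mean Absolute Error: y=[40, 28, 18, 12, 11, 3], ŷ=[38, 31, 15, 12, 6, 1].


Absolute errors: |40-38|=2, |28-31|=3, |18-15|=3, |12-12|=0, |11-6|=5, |3-1|=2
Sum = 15
MAE = 15/6 = 5/2

5/2


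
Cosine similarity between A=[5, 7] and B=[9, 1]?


A·B = 5·9 + 7·1 = 52
‖A‖ = √74 = 8.6023, ‖B‖ = √82 = 9.0554
cos = 52/(√74·√82) = 52/√6068 = 0.6675

0.6675


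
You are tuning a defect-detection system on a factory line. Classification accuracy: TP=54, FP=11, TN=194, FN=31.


Accuracy = (TP+TN)/(TP+TN+FP+FN)
= (54+194)/(290)
= 248/290 = 85.52%

85.52%


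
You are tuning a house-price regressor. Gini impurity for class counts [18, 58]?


Probabilities: [18/76, 58/76] ≈ [0.2368, 0.7632]
Σpᵢ² = (324 + 3364)/76² = 3688/5776
Gini = 1 - Σpᵢ² = 1 - 3688/5776 = 0.3615

0.3615


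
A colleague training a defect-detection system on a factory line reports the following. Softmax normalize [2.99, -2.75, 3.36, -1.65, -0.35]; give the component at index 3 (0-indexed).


Exponentials: e^2.99=19.8857, e^-2.75=0.0639, e^3.36=28.7892, e^-1.65=0.192, e^-0.35=0.7047
Sum = 49.6355
Softmax = [0.4006, 0.0013, 0.58, 0.0039, 0.0142]
p[3] = 0.192/49.6355 = 0.0039

0.0039


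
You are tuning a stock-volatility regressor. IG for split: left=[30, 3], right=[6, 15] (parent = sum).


Parent = [36, 18], H_parent = 0.9183
H_left = 0.4395 (n=33), H_right = 0.8631 (n=21)
H_children = (33/54)·0.4395 + (21/54)·0.8631 = 0.6042
IG = 0.9183 - 0.6042 = 0.3141

0.3141


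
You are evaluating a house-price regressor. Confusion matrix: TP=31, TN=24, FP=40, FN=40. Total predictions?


Total = TP + TN + FP + FN
= 31 + 24 + 40 + 40
= 135
(Predicted positive: 71, predicted negative: 64)

135


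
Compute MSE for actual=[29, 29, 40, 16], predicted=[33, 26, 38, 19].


Squared errors: (29-33)²=16, (29-26)²=9, (40-38)²=4, (16-19)²=9
Sum = 38
MSE = 38/4 = 19/2

19/2


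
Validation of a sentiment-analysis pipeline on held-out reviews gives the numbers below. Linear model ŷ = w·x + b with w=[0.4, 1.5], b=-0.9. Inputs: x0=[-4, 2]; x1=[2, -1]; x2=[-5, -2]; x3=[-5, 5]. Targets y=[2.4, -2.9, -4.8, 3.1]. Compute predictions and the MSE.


ŷ0 = (0.4)·(-4) + (1.5)·(2) - 0.9 = 0.5
ŷ1 = (0.4)·(2) + (1.5)·(-1) - 0.9 = -1.6
ŷ2 = (0.4)·(-5) + (1.5)·(-2) - 0.9 = -5.9
ŷ3 = (0.4)·(-5) + (1.5)·(5) - 0.9 = 4.6
errors² = [3.61, 1.69, 1.21, 2.25]
MSE = 8.7600/4 = 2.19

2.19


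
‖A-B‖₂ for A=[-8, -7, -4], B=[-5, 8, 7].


d = √((-8+ 5)² + (-7-8)² + (-4-7)²)
  = √(9 + 225 + 121)
  = √355 = 18.8414

18.8414


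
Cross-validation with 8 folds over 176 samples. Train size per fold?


Fold size = 176/8 = 22
Training per fold = 176 - 22 = 154

154


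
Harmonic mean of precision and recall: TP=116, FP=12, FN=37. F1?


Precision = 116/128 = 0.9062
Recall = 116/153 = 0.7582
F1 = 2·P·R/(P+R) = 2·TP/(2·TP+FP+FN) = 232/(232+12+37) = 232/281 = 0.8256

0.8256


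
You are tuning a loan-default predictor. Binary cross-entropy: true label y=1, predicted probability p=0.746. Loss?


BCE = -[y·ln(p) + (1-y)·ln(1-p)]
= -1·ln(0.746) - 0
= -ln(0.746) = 0.293

0.293


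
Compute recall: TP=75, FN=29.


Recall = TP/(TP+FN)
= 75/(75+29)
= 75/104 = 72.12%

72.12%


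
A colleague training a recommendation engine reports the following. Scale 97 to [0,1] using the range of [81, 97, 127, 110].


min=81, max=127
(97-81)/(127-81) = 16/46 = 0.3478

0.3478


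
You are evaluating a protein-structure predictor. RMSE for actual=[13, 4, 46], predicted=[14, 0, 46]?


MSE = 17/3 = 5.6667
RMSE = √(17/3) = 2.3805

2.3805


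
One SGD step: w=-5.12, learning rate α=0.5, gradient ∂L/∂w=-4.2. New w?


w_new = w - α·∇
= -5.12 - 0.5·-4.2
= -5.12 + 2.1
= -3.02

-3.02


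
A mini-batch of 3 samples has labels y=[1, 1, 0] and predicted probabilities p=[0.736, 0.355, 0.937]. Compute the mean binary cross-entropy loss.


L[0] = -ln(0.736) = 0.3065
L[1] = -ln(0.355) = 1.0356
L[2] = -ln(1-0.937) = -ln(0.063) = 2.7646
mean = (0.3065 + 1.0356 + 2.7646)/3 = 1.3689

1.3689


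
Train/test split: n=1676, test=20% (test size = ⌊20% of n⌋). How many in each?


Test = ⌊1676·20/100⌋ = 335
Train = 1676 - 335 = 1341

Train: 1341, Test: 335


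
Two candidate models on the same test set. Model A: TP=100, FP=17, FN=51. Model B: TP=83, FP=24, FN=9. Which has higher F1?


Model A: P=100/117=0.8547, R=100/151=0.6623, F1=2PR/(P+R)=2TP/(2TP+FP+FN)=200/268=0.7463
Model B: P=83/107=0.7757, R=83/92=0.9022, F1=2PR/(P+R)=2TP/(2TP+FP+FN)=166/199=0.8342
0.7463 < 0.8342 → Model B

Model B


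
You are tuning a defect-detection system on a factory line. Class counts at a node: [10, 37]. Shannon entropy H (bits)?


Probabilities: [10/47, 37/47] ≈ [0.2128, 0.7872]
H = -((10/47)·log₂(10/47) + (37/47)·log₂(37/47))
  = 0.7467 bits

0.7467 bits


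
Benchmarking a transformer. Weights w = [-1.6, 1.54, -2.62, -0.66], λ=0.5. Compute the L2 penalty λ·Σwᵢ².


‖w‖₂² = (-1.6)² + (1.54)² + (-2.62)² + (-0.66)²
     = 2.56 + 2.3716 + 6.8644 + 0.4356
     = 12.2316
λ·‖w‖₂² = 0.5·12.2316 = 6.1158

6.1158


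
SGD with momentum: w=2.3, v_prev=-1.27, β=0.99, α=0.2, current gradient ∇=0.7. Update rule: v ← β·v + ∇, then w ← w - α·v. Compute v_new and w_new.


v_new = 0.99·-1.27 + 0.7 = -1.2573 + 0.7 = -0.5573
w_new = 2.3 - 0.2·-0.5573 = 2.3 + 0.11146 = 2.41146

v_new=-0.5573, w_new=2.41146


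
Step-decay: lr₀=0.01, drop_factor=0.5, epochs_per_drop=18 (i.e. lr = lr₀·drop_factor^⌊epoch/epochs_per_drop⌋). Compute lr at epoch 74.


n_drops = ⌊74/18⌋ = 4
lr = 0.01·0.5^4 = 0.01·0.0625 = 0.000625

0.000625


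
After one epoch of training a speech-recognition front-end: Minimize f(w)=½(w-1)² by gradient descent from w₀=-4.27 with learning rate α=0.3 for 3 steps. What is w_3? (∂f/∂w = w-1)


step 1: grad = -4.27-1 = -5.27; w = -4.27 - 0.3·(-5.27) = -2.689
step 2: grad = -2.689-1 = -3.689; w = -2.689 - 0.3·(-3.689) = -1.5823
step 3: grad = -1.5823-1 = -2.5823; w = -1.5823 - 0.3·(-2.5823) = -0.80761

-0.80761


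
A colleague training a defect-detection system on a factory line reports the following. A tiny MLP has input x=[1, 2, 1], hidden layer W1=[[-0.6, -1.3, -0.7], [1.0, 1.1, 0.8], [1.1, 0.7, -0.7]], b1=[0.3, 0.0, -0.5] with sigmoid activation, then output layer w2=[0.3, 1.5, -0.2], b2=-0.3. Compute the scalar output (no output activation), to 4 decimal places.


z1[0] = (-0.6)·(1) + (-1.3)·(2) + (-0.7)·(1) + 0.3 = -3.6
z1[1] = (1.0)·(1) + (1.1)·(2) + (0.8)·(1) + 0.0 = 4.0
z1[2] = (1.1)·(1) + (0.7)·(2) + (-0.7)·(1) - 0.5 = 1.3
h = sigmoid(z1) = [0.0266, 0.982, 0.7858]
output = (0.3)·(0.0266) + (1.5)·(0.982) + (-0.2)·(0.7858) - 0.3 = 1.0238

1.0238


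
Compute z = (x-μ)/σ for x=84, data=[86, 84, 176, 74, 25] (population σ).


μ = 89, σ = 48.8344
z = (84 - 89)/48.8344 = -0.1024

-0.1024


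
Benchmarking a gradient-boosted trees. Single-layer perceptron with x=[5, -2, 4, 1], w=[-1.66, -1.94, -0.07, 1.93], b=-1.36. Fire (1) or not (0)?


z = (5)·(-1.66) + (-2)·(-1.94) + (4)·(-0.07) + (1)·(1.93) - 1.36
  = -4.13
step(z) = 0 (z<0)

0


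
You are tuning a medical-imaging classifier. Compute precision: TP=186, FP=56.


Precision = TP/(TP+FP)
= 186/(186+56)
= 186/242 = 76.86%

76.86%


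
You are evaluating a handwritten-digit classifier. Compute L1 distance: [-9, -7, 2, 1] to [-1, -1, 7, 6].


d = |-9+ 1| + |-7+ 1| + |2-7| + |1-6|
  = 8 + 6 + 5 + 5
  = 24

24


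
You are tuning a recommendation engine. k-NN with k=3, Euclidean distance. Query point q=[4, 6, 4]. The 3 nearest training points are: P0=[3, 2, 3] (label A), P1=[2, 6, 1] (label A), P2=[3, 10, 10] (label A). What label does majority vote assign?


d(q,P0) = 4.2426  (label A)
d(q,P1) = 3.6056  (label A)
d(q,P2) = 7.2801  (label A)
Votes: A=3, B=0
Majority → A

A


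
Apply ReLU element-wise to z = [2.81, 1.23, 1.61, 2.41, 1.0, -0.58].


ReLU(2.81) = max(0, 2.81) = 2.81
ReLU(1.23) = max(0, 1.23) = 1.23
ReLU(1.61) = max(0, 1.61) = 1.61
ReLU(2.41) = max(0, 2.41) = 2.41
ReLU(1.0) = max(0, 1.0) = 1.0
ReLU(-0.58) = max(0, -0.58) = 0.0
result = [2.81, 1.23, 1.61, 2.41, 1.0, 0.0]

[2.81, 1.23, 1.61, 2.41, 1.0, 0.0]


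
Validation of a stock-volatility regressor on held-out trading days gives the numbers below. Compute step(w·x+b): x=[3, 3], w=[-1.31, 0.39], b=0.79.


z = (3)·(-1.31) + (3)·(0.39) + 0.79
  = -1.97
step(z) = 0 (z<0)

0


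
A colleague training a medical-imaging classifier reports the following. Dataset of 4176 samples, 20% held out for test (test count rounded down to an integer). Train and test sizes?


Test = ⌊4176·20/100⌋ = 835
Train = 4176 - 835 = 3341

Train: 3341, Test: 835


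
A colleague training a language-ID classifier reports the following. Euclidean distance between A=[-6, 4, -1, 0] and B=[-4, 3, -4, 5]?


d = √((-6+ 4)² + (4-3)² + (-1+ 4)² + (0-5)²)
  = √(4 + 1 + 9 + 25)
  = √39 = 6.245

6.245


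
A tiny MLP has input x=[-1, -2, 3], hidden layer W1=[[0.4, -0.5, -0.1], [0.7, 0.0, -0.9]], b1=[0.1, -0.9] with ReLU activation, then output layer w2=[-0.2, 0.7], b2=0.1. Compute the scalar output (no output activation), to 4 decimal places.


z1[0] = (0.4)·(-1) + (-0.5)·(-2) + (-0.1)·(3) + 0.1 = 0.4
z1[1] = (0.7)·(-1) + (0.0)·(-2) + (-0.9)·(3) - 0.9 = -4.3
h = ReLU(z1) = [0.4, 0.0]
output = (-0.2)·(0.4) + (0.7)·(0.0) + 0.1 = 0.02

0.02


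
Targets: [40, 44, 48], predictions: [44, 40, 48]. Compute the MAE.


Absolute errors: |40-44|=4, |44-40|=4, |48-48|=0
Sum = 8
MAE = 8/3 = 8/3

8/3


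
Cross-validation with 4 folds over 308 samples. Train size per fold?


Fold size = 308/4 = 77
Training per fold = 308 - 77 = 231

231


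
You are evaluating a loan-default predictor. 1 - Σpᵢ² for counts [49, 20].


Probabilities: [49/69, 20/69] ≈ [0.7101, 0.2899]
Σpᵢ² = (2401 + 400)/69² = 2801/4761
Gini = 1 - Σpᵢ² = 1 - 2801/4761 = 0.4117

0.4117


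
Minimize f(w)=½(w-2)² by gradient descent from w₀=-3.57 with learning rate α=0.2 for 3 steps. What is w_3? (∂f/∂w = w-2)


step 1: grad = -3.57-2 = -5.57; w = -3.57 - 0.2·(-5.57) = -2.456
step 2: grad = -2.456-2 = -4.456; w = -2.456 - 0.2·(-4.456) = -1.5648
step 3: grad = -1.5648-2 = -3.5648; w = -1.5648 - 0.2·(-3.5648) = -0.85184

-0.85184


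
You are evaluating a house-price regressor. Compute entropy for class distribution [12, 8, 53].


Probabilities: [12/73, 8/73, 53/73] ≈ [0.1644, 0.1096, 0.726]
H = -((12/73)·log₂(12/73) + (8/73)·log₂(8/73) + (53/73)·log₂(53/73))
  = 1.1131 bits

1.1131 bits


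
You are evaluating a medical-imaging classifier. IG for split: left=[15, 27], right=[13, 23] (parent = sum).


Parent = [28, 50], H_parent = 0.9418
H_left = 0.9403 (n=42), H_right = 0.9436 (n=36)
H_children = (42/78)·0.9403 + (36/78)·0.9436 = 0.9418
IG = 0.9418 - 0.9418 = 0.0

0.0


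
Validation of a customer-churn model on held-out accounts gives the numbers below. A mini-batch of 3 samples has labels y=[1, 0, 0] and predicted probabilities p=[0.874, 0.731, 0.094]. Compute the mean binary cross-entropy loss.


L[0] = -ln(0.874) = 0.1347
L[1] = -ln(1-0.731) = -ln(0.269) = 1.313
L[2] = -ln(1-0.094) = -ln(0.906) = 0.0987
mean = (0.1347 + 1.313 + 0.0987)/3 = 0.5155

0.5155


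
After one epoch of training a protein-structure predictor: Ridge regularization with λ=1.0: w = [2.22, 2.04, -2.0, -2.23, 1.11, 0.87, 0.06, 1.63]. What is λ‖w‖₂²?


‖w‖₂² = (2.22)² + (2.04)² + (-2.0)² + (-2.23)² + (1.11)² + (0.87)² + (0.06)² + (1.63)²
     = 4.9284 + 4.1616 + 4 + 4.9729 + 1.2321 + 0.7569 + 0.0036 + 2.6569
     = 22.7124
λ·‖w‖₂² = 1.0·22.7124 = 22.7124

22.7124


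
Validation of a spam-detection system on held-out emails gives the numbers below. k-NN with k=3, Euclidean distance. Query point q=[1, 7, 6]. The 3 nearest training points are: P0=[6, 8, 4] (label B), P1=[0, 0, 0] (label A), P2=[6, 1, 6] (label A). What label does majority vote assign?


d(q,P0) = 5.4772  (label B)
d(q,P1) = 9.2736  (label A)
d(q,P2) = 7.8102  (label A)
Votes: A=2, B=1
Majority → A

A


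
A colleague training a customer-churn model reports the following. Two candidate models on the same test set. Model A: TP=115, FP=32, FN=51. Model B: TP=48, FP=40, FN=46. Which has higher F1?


Model A: P=115/147=0.7823, R=115/166=0.6928, F1=2PR/(P+R)=2TP/(2TP+FP+FN)=230/313=0.7348
Model B: P=48/88=0.5455, R=48/94=0.5106, F1=2PR/(P+R)=2TP/(2TP+FP+FN)=96/182=0.5275
0.7348 > 0.5275 → Model A

Model A


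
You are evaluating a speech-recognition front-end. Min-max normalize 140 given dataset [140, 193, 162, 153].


min=140, max=193
(140-140)/(193-140) = 0/53 = 0.0

0.0


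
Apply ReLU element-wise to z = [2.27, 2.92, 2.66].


ReLU(2.27) = max(0, 2.27) = 2.27
ReLU(2.92) = max(0, 2.92) = 2.92
ReLU(2.66) = max(0, 2.66) = 2.66
result = [2.27, 2.92, 2.66]

[2.27, 2.92, 2.66]


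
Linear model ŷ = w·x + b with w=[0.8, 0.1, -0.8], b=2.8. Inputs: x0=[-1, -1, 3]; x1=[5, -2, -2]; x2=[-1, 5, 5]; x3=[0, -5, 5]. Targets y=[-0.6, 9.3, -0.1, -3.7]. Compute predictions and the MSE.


ŷ0 = (0.8)·(-1) + (0.1)·(-1) + (-0.8)·(3) + 2.8 = -0.5
ŷ1 = (0.8)·(5) + (0.1)·(-2) + (-0.8)·(-2) + 2.8 = 8.2
ŷ2 = (0.8)·(-1) + (0.1)·(5) + (-0.8)·(5) + 2.8 = -1.5
ŷ3 = (0.8)·(0) + (0.1)·(-5) + (-0.8)·(5) + 2.8 = -1.7
errors² = [0.01, 1.21, 1.96, 4.0]
MSE = 7.1800/4 = 1.795

1.795


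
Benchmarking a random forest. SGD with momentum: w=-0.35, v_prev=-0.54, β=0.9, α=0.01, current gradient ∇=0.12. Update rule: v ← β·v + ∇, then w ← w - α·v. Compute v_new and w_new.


v_new = 0.9·-0.54 + 0.12 = -0.486 + 0.12 = -0.366
w_new = -0.35 - 0.01·-0.366 = -0.35 + 0.00366 = -0.34634

v_new=-0.366, w_new=-0.34634


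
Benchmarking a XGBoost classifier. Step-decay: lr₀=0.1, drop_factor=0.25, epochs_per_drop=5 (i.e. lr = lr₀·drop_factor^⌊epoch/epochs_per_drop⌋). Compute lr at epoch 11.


n_drops = ⌊11/5⌋ = 2
lr = 0.1·0.25^2 = 0.1·0.0625 = 0.00625

0.00625


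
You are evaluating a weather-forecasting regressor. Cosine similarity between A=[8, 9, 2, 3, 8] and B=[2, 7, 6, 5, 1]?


A·B = 8·2 + 9·7 + 2·6 + 3·5 + 8·1 = 114
‖A‖ = √222 = 14.8997, ‖B‖ = √115 = 10.7238
cos = 114/(√222·√115) = 114/√25530 = 0.7135

0.7135


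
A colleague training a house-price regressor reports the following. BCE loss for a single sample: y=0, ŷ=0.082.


BCE = -[y·ln(p) + (1-y)·ln(1-p)]
= -0 - 1·ln(1-0.082)
= -ln(0.918) = 0.0856

0.0856


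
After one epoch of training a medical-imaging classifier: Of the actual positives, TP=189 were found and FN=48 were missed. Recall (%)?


Recall = TP/(TP+FN)
= 189/(189+48)
= 189/237 = 79.75%

79.75%


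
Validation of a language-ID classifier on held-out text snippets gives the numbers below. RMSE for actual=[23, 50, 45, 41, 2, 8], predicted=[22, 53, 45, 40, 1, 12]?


MSE = 28/6 = 4.6667
RMSE = √(28/6) = 2.1602

2.1602


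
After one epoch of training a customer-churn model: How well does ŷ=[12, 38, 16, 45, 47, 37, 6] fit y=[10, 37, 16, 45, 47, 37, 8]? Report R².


ȳ = 28.5714
SS_res = Σ(y-ŷ)² = 9
SS_tot = Σ(y-ȳ)² = 1677.71
R² = 1 - SS_res/SS_tot = 1 - 0.0054 = 0.9946

0.9946


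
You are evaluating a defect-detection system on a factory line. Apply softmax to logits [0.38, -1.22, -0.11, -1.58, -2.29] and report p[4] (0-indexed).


Exponentials: e^0.38=1.4623, e^-1.22=0.2952, e^-0.11=0.8958, e^-1.58=0.206, e^-2.29=0.1013
Sum = 2.9606
Softmax = [0.4939, 0.0997, 0.3026, 0.0696, 0.0342]
p[4] = 0.1013/2.9606 = 0.0342

0.0342


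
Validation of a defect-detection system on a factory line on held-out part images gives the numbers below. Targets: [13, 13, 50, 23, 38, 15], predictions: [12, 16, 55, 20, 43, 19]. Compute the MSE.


Squared errors: (13-12)²=1, (13-16)²=9, (50-55)²=25, (23-20)²=9, (38-43)²=25, (15-19)²=16
Sum = 85
MSE = 85/6 = 85/6

85/6


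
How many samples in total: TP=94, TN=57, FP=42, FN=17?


Total = TP + TN + FP + FN
= 94 + 57 + 42 + 17
= 210
(Predicted positive: 136, predicted negative: 74)

210


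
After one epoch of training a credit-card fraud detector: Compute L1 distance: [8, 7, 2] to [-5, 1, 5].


d = |8+ 5| + |7-1| + |2-5|
  = 13 + 6 + 3
  = 22

22


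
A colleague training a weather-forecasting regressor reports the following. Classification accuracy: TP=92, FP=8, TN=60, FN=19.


Accuracy = (TP+TN)/(TP+TN+FP+FN)
= (92+60)/(179)
= 152/179 = 84.92%

84.92%


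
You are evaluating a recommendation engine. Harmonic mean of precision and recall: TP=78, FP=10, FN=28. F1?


Precision = 78/88 = 0.8864
Recall = 78/106 = 0.7358
F1 = 2·P·R/(P+R) = 2·TP/(2·TP+FP+FN) = 156/(156+10+28) = 156/194 = 0.8041

0.8041


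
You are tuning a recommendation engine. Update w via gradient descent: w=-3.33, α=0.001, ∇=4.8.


w_new = w - α·∇
= -3.33 - 0.001·4.8
= -3.33 - 0.0048
= -3.3348

-3.3348


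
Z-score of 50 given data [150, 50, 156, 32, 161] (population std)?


μ = 109.8, σ = 56.57
z = (50 - 109.8)/56.57 = -1.0571

-1.0571


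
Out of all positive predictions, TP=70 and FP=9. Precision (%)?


Precision = TP/(TP+FP)
= 70/(70+9)
= 70/79 = 88.61%

88.61%


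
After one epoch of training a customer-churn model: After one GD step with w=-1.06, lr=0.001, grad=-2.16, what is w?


w_new = w - α·∇
= -1.06 - 0.001·-2.16
= -1.06 + 0.00216
= -1.05784

-1.05784


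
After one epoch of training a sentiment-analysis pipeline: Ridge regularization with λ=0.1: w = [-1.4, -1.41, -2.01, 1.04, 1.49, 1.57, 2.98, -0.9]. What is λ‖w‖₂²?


‖w‖₂² = (-1.4)² + (-1.41)² + (-2.01)² + (1.04)² + (1.49)² + (1.57)² + (2.98)² + (-0.9)²
     = 1.96 + 1.9881 + 4.0401 + 1.0816 + 2.2201 + 2.4649 + 8.8804 + 0.81
     = 23.4452
λ·‖w‖₂² = 0.1·23.4452 = 2.34452

2.34452


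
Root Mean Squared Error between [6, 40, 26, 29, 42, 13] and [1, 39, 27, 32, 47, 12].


MSE = 62/6 = 10.3333
RMSE = √(62/6) = 3.2146

3.2146


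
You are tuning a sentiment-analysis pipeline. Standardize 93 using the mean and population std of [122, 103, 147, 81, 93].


μ = 109.2, σ = 23.1897
z = (93 - 109.2)/23.1897 = -0.6986

-0.6986


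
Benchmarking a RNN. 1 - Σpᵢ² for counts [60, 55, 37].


Probabilities: [60/152, 55/152, 37/152] ≈ [0.3947, 0.3618, 0.2434]
Σpᵢ² = (3600 + 3025 + 1369)/152² = 7994/23104
Gini = 1 - Σpᵢ² = 1 - 7994/23104 = 0.654

0.654


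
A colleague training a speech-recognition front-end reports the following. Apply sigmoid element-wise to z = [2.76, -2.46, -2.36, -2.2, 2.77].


σ(2.76) = 1/(1+e^-2.76) = 0.9405
σ(-2.46) = 1/(1+e^2.46) = 0.0787
σ(-2.36) = 1/(1+e^2.36) = 0.0863
σ(-2.2) = 1/(1+e^2.2) = 0.0998
σ(2.77) = 1/(1+e^-2.77) = 0.941
result = [0.9405, 0.0787, 0.0863, 0.0998, 0.941]

[0.9405, 0.0787, 0.0863, 0.0998, 0.941]


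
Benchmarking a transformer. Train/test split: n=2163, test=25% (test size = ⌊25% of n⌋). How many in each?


Test = ⌊2163·25/100⌋ = 540
Train = 2163 - 540 = 1623

Train: 1623, Test: 540


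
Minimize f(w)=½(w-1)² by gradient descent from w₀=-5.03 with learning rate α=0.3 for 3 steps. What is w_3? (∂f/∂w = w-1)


step 1: grad = -5.03-1 = -6.03; w = -5.03 - 0.3·(-6.03) = -3.221
step 2: grad = -3.221-1 = -4.221; w = -3.221 - 0.3·(-4.221) = -1.9547
step 3: grad = -1.9547-1 = -2.9547; w = -1.9547 - 0.3·(-2.9547) = -1.06829

-1.06829


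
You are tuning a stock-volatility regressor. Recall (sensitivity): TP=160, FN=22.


Recall = TP/(TP+FN)
= 160/(160+22)
= 160/182 = 87.91%

87.91%


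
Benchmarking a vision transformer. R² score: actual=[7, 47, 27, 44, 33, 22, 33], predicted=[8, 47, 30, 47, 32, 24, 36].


ȳ = 30.4286
SS_res = Σ(y-ŷ)² = 33
SS_tot = Σ(y-ȳ)² = 1103.71
R² = 1 - SS_res/SS_tot = 1 - 0.0299 = 0.9701

0.9701


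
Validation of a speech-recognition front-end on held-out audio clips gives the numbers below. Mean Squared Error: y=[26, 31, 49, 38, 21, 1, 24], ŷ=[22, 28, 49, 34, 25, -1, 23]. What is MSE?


Squared errors: (26-22)²=16, (31-28)²=9, (49-49)²=0, (38-34)²=16, (21-25)²=16, (1+ 1)²=4, (24-23)²=1
Sum = 62
MSE = 62/7 = 62/7

62/7


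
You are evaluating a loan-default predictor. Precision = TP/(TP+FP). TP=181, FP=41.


Precision = TP/(TP+FP)
= 181/(181+41)
= 181/222 = 81.53%

81.53%


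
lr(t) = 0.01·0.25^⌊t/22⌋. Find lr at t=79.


n_drops = ⌊79/22⌋ = 3
lr = 0.01·0.25^3 = 0.01·0.015625 = 0.00015625

0.00015625


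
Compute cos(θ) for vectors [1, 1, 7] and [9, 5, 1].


A·B = 1·9 + 1·5 + 7·1 = 21
‖A‖ = √51 = 7.1414, ‖B‖ = √107 = 10.3441
cos = 21/(√51·√107) = 21/√5457 = 0.2843

0.2843


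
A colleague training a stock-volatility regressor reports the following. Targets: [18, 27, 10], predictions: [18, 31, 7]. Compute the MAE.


Absolute errors: |18-18|=0, |27-31|=4, |10-7|=3
Sum = 7
MAE = 7/3 = 7/3

7/3


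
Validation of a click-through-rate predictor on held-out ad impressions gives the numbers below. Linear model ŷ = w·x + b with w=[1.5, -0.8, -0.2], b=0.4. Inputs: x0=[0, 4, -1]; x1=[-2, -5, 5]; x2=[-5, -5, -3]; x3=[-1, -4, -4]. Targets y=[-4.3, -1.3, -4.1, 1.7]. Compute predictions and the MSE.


ŷ0 = (1.5)·(0) + (-0.8)·(4) + (-0.2)·(-1) + 0.4 = -2.6
ŷ1 = (1.5)·(-2) + (-0.8)·(-5) + (-0.2)·(5) + 0.4 = 0.4
ŷ2 = (1.5)·(-5) + (-0.8)·(-5) + (-0.2)·(-3) + 0.4 = -2.5
ŷ3 = (1.5)·(-1) + (-0.8)·(-4) + (-0.2)·(-4) + 0.4 = 2.9
errors² = [2.89, 2.89, 2.56, 1.44]
MSE = 9.7800/4 = 2.445

2.445


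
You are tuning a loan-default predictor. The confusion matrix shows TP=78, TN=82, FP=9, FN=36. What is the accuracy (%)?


Accuracy = (TP+TN)/(TP+TN+FP+FN)
= (78+82)/(205)
= 160/205 = 78.05%

78.05%


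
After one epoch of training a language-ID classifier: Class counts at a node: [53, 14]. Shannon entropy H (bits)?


Probabilities: [53/67, 14/67] ≈ [0.791, 0.209]
H = -((53/67)·log₂(53/67) + (14/67)·log₂(14/67))
  = 0.7395 bits

0.7395 bits


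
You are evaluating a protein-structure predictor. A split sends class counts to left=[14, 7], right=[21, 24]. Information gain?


Parent = [35, 31], H_parent = 0.9973
H_left = 0.9183 (n=21), H_right = 0.9968 (n=45)
H_children = (21/66)·0.9183 + (45/66)·0.9968 = 0.9718
IG = 0.9973 - 0.9718 = 0.0255

0.0255


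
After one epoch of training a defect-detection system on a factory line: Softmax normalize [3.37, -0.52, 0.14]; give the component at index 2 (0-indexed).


Exponentials: e^3.37=29.0785, e^-0.52=0.5945, e^0.14=1.1503
Sum = 30.8233
Softmax = [0.9434, 0.0193, 0.0373]
p[2] = 1.1503/30.8233 = 0.0373

0.0373


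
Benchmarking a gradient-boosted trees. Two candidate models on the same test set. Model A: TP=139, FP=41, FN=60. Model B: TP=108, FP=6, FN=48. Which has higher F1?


Model A: P=139/180=0.7722, R=139/199=0.6985, F1=2PR/(P+R)=2TP/(2TP+FP+FN)=278/379=0.7335
Model B: P=108/114=0.9474, R=108/156=0.6923, F1=2PR/(P+R)=2TP/(2TP+FP+FN)=216/270=0.8
0.7335 < 0.8 → Model B

Model B


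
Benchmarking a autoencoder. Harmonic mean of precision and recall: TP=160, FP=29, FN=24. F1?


Precision = 160/189 = 0.8466
Recall = 160/184 = 0.8696
F1 = 2·P·R/(P+R) = 2·TP/(2·TP+FP+FN) = 320/(320+29+24) = 320/373 = 0.8579

0.8579


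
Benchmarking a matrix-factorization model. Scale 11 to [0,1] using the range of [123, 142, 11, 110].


min=11, max=142
(11-11)/(142-11) = 0/131 = 0.0

0.0


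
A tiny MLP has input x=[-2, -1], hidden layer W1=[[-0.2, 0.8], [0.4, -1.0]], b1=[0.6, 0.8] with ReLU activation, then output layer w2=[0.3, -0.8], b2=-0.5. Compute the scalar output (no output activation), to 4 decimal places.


z1[0] = (-0.2)·(-2) + (0.8)·(-1) + 0.6 = 0.2
z1[1] = (0.4)·(-2) + (-1.0)·(-1) + 0.8 = 1.0
h = ReLU(z1) = [0.2, 1.0]
output = (0.3)·(0.2) + (-0.8)·(1.0) - 0.5 = -1.24

-1.24


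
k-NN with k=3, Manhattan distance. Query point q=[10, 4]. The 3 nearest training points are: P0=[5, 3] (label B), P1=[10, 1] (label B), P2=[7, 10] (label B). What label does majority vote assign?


d(q,P0) = 6  (label B)
d(q,P1) = 3  (label B)
d(q,P2) = 9  (label B)
Votes: A=0, B=3
Majority → B

B


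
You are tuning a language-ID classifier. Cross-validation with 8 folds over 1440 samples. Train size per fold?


Fold size = 1440/8 = 180
Training per fold = 1440 - 180 = 1260

1260


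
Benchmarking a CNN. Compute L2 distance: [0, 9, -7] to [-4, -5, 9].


d = √((0+ 4)² + (9+ 5)² + (-7-9)²)
  = √(16 + 196 + 256)
  = √468 = 21.6333

21.6333


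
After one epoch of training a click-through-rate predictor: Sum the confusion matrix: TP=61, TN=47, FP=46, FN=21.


Total = TP + TN + FP + FN
= 61 + 47 + 46 + 21
= 175
(Predicted positive: 107, predicted negative: 68)

175


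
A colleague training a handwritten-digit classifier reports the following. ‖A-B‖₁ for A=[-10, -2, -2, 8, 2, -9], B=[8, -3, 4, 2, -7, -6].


d = |-10-8| + |-2+ 3| + |-2-4| + |8-2| + |2+ 7| + |-9+ 6|
  = 18 + 1 + 6 + 6 + 9 + 3
  = 43

43


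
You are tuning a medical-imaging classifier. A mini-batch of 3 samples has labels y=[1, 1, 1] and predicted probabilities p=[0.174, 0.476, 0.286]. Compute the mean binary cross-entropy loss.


L[0] = -ln(0.174) = 1.7487
L[1] = -ln(0.476) = 0.7423
L[2] = -ln(0.286) = 1.2518
mean = (1.7487 + 0.7423 + 1.2518)/3 = 1.2476

1.2476


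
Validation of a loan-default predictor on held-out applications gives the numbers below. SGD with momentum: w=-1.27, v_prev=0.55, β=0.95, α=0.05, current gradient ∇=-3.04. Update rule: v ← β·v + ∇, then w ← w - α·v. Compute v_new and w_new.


v_new = 0.95·0.55 - 3.04 = 0.5225 - 3.04 = -2.5175
w_new = -1.27 - 0.05·-2.5175 = -1.27 + 0.125875 = -1.144125

v_new=-2.5175, w_new=-1.144125


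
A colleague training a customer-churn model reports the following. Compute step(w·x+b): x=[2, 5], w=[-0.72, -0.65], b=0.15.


z = (2)·(-0.72) + (5)·(-0.65) + 0.15
  = -4.54
step(z) = 0 (z<0)

0


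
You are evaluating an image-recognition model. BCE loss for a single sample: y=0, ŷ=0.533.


BCE = -[y·ln(p) + (1-y)·ln(1-p)]
= -0 - 1·ln(1-0.533)
= -ln(0.467) = 0.7614

0.7614


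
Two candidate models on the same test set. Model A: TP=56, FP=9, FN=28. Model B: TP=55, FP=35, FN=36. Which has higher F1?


Model A: P=56/65=0.8615, R=56/84=0.6667, F1=2PR/(P+R)=2TP/(2TP+FP+FN)=112/149=0.7517
Model B: P=55/90=0.6111, R=55/91=0.6044, F1=2PR/(P+R)=2TP/(2TP+FP+FN)=110/181=0.6077
0.7517 > 0.6077 → Model A

Model A


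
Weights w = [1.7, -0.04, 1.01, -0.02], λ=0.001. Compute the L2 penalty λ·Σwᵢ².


‖w‖₂² = (1.7)² + (-0.04)² + (1.01)² + (-0.02)²
     = 2.89 + 0.0016 + 1.0201 + 0.0004
     = 3.9121
λ·‖w‖₂² = 0.001·3.9121 = 0.003912

0.003912


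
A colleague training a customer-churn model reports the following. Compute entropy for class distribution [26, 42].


Probabilities: [26/68, 42/68] ≈ [0.3824, 0.6176]
H = -((26/68)·log₂(26/68) + (42/68)·log₂(42/68))
  = 0.9597 bits

0.9597 bits


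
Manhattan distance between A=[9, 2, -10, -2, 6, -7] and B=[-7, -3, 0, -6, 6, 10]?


d = |9+ 7| + |2+ 3| + |-10-0| + |-2+ 6| + |6-6| + |-7-10|
  = 16 + 5 + 10 + 4 + 0 + 17
  = 52

52


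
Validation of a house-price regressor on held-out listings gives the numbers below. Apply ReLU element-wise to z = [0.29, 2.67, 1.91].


ReLU(0.29) = max(0, 0.29) = 0.29
ReLU(2.67) = max(0, 2.67) = 2.67
ReLU(1.91) = max(0, 1.91) = 1.91
result = [0.29, 2.67, 1.91]

[0.29, 2.67, 1.91]


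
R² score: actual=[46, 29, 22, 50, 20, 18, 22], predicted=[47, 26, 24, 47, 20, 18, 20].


ȳ = 29.5714
SS_res = Σ(y-ŷ)² = 27
SS_tot = Σ(y-ȳ)² = 1027.71
R² = 1 - SS_res/SS_tot = 1 - 0.0263 = 0.9737

0.9737


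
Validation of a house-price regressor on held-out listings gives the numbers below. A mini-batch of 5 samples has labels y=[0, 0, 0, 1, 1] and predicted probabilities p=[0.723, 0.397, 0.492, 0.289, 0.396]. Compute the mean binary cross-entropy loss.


L[0] = -ln(1-0.723) = -ln(0.277) = 1.2837
L[1] = -ln(1-0.397) = -ln(0.603) = 0.5058
L[2] = -ln(1-0.492) = -ln(0.508) = 0.6773
L[3] = -ln(0.289) = 1.2413
L[4] = -ln(0.396) = 0.9263
mean = (1.2837 + 0.5058 + 0.6773 + 1.2413 + 0.9263)/5 = 0.9269

0.9269


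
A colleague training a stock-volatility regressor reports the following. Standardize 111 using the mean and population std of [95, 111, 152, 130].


μ = 122, σ = 21.2955
z = (111 - 122)/21.2955 = -0.5165

-0.5165


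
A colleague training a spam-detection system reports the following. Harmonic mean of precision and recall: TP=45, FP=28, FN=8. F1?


Precision = 45/73 = 0.6164
Recall = 45/53 = 0.8491
F1 = 2·P·R/(P+R) = 2·TP/(2·TP+FP+FN) = 90/(90+28+8) = 90/126 = 0.7143

0.7143


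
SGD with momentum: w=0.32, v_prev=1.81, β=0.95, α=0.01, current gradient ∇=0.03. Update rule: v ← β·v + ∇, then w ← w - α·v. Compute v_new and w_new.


v_new = 0.95·1.81 + 0.03 = 1.7195 + 0.03 = 1.7495
w_new = 0.32 - 0.01·1.7495 = 0.32 - 0.017495 = 0.302505

v_new=1.7495, w_new=0.302505


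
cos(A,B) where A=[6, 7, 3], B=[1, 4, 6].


A·B = 6·1 + 7·4 + 3·6 = 52
‖A‖ = √94 = 9.6954, ‖B‖ = √53 = 7.2801
cos = 52/(√94·√53) = 52/√4982 = 0.7367

0.7367


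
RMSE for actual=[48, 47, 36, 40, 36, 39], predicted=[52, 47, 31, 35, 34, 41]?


MSE = 74/6 = 12.3333
RMSE = √(74/6) = 3.5119

3.5119


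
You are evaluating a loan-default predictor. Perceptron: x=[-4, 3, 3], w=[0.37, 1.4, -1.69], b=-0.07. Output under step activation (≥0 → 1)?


z = (-4)·(0.37) + (3)·(1.4) + (3)·(-1.69) - 0.07
  = -2.42
step(z) = 0 (z<0)

0
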